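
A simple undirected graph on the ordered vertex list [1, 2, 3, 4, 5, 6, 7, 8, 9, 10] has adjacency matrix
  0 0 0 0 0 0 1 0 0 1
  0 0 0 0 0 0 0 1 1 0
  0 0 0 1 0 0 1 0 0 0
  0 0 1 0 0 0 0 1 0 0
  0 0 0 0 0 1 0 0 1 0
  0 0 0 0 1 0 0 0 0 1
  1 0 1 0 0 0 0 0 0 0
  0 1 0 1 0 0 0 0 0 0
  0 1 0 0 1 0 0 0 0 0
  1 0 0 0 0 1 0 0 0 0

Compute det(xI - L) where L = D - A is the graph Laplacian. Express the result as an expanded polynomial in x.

x^10 - 20x^9 + 170x^8 - 800x^7 + 2275x^6 - 4004x^5 + 4290x^4 - 2640x^3 + 825x^2 - 100x

Each diagonal entry of L is the vertex degree and each off-diagonal entry is -1 where an edge is present, 0 otherwise; in the order [1, 2, 3, 4, 5, 6, 7, 8, 9, 10] the diagonal is [2, 2, 2, 2, 2, 2, 2, 2, 2, 2]. Computing det(xI - L) by cofactor expansion (or equivalently via sum-over-permutations) gives x^10 - 20x^9 + 170x^8 - 800x^7 + 2275x^6 - 4004x^5 + 4290x^4 - 2640x^3 + 825x^2 - 100x. Since p(0) = det(-L) = 0, x divides p(x).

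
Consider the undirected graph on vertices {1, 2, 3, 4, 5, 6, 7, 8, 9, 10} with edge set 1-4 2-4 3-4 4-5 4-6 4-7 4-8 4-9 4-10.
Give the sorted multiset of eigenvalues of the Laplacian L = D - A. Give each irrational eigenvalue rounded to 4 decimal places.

With the vertex order [1, 2, 3, 4, 5, 6, 7, 8, 9, 10], the degrees are [1, 1, 1, 9, 1, 1, 1, 1, 1, 1], giving D = diag(1, 1, 1, 9, 1, 1, 1, 1, 1, 1) and L = D - A. The multiplicity of 0 as a Laplacian eigenvalue equals the number of connected components.

[0, 1, 1, 1, 1, 1, 1, 1, 1, 10]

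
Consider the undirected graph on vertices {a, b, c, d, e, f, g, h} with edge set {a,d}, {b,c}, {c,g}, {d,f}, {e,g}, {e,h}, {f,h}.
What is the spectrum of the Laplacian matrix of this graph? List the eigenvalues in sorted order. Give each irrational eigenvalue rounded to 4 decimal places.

[0, 0.1522, 0.5858, 1.2346, 2, 2.7654, 3.4142, 3.8478]

Each diagonal entry of L is the vertex degree and each off-diagonal entry is -1 where an edge is present, 0 otherwise; in the order [a, b, c, d, e, f, g, h] the diagonal is [1, 1, 2, 2, 2, 2, 2, 2]. Since every row of L sums to 0, the all-ones vector is in the kernel and 0 is an eigenvalue. The single zero eigenvalue shows the graph is connected. The eigenvalues sum to 14, which equals trace(L) = 2|E|.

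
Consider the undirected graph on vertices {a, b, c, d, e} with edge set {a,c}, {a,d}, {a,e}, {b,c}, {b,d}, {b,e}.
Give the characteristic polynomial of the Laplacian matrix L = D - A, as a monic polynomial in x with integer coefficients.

x^5 - 12x^4 + 51x^3 - 92x^2 + 60x

Each diagonal entry of L is the vertex degree and each off-diagonal entry is -1 where an edge is present, 0 otherwise; in the order [a, b, c, d, e] the diagonal is [3, 3, 2, 2, 2]. Computing det(xI - L) by cofactor expansion (or equivalently via sum-over-permutations) gives x^5 - 12x^4 + 51x^3 - 92x^2 + 60x. The coefficient of x^4 equals -trace(L) = -12, matching the sum of degrees.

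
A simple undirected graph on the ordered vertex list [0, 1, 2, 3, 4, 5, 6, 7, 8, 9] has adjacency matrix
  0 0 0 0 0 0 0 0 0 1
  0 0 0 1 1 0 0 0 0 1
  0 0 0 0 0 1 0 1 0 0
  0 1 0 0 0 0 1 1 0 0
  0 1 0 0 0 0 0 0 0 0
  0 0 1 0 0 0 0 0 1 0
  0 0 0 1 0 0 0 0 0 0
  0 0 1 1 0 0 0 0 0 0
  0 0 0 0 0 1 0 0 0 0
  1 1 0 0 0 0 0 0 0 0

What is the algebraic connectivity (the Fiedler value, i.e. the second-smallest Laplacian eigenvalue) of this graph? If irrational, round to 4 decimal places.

0.1398

Each diagonal entry of L is the vertex degree and each off-diagonal entry is -1 where an edge is present, 0 otherwise; in the order [0, 1, 2, 3, 4, 5, 6, 7, 8, 9] the diagonal is [1, 3, 2, 3, 1, 2, 1, 2, 1, 2]. Computing the eigenvalues of L and sorting gives [0, 0.1398, 0.4249, 0.6932, 1, 2, 2.2574, 3.1456, 3.6414, 4.6978]. The Fiedler value lambda_2 = 0.1398 is strictly positive, so the graph is connected.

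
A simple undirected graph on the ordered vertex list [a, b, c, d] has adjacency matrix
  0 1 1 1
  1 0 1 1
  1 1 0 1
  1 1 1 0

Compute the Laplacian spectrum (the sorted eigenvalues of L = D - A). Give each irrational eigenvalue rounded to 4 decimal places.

Each diagonal entry of L is the vertex degree and each off-diagonal entry is -1 where an edge is present, 0 otherwise; in the order [a, b, c, d] the diagonal is [3, 3, 3, 3]. The multiplicity of 0 as a Laplacian eigenvalue equals the number of connected components. There is one zero in the spectrum, matching the 1 component. The largest eigenvalue, 4, is at most the vertex count 4.

[0, 4, 4, 4]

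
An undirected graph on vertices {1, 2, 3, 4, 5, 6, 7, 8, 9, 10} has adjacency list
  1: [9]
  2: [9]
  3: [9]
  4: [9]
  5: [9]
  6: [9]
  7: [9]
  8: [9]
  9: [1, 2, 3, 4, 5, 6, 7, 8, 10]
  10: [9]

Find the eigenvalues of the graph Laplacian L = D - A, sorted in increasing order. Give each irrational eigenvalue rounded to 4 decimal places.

[0, 1, 1, 1, 1, 1, 1, 1, 1, 10]

With the vertex order [1, 2, 3, 4, 5, 6, 7, 8, 9, 10], the degrees are [1, 1, 1, 1, 1, 1, 1, 1, 9, 1], giving D = diag(1, 1, 1, 1, 1, 1, 1, 1, 9, 1) and L = D - A. L is symmetric positive semidefinite, so every eigenvalue is real and nonnegative.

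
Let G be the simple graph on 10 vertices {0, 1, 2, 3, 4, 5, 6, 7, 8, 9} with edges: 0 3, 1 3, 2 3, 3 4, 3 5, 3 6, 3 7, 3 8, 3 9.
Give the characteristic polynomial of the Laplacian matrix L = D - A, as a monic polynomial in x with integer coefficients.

x^10 - 18x^9 + 108x^8 - 336x^7 + 630x^6 - 756x^5 + 588x^4 - 288x^3 + 81x^2 - 10x

Each diagonal entry of L is the vertex degree and each off-diagonal entry is -1 where an edge is present, 0 otherwise; in the order [0, 1, 2, 3, 4, 5, 6, 7, 8, 9] the diagonal is [1, 1, 1, 9, 1, 1, 1, 1, 1, 1]. L has integer entries, so p(x) = det(xI - L) has integer coefficients. Expanding the determinant yields x^10 - 18x^9 + 108x^8 - 336x^7 + 630x^6 - 756x^5 + 588x^4 - 288x^3 + 81x^2 - 10x. The constant term is 0 because L is singular (the all-ones vector lies in its kernel). The largest eigenvalue, 10, is at most the vertex count 10. The eigenvalues sum to 18, which equals trace(L) = 2|E|.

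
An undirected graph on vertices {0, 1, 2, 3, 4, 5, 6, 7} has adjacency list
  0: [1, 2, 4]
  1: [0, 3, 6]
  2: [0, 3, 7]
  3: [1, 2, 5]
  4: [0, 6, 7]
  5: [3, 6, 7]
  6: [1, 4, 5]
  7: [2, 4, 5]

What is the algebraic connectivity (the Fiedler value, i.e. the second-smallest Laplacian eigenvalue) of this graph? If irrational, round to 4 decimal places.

Reading degrees in the order [0, 1, 2, 3, 4, 5, 6, 7] gives [3, 3, 3, 3, 3, 3, 3, 3]; set D = diag(3, 3, 3, 3, 3, 3, 3, 3) and form L = D - A. The smallest Laplacian eigenvalue is always 0. The next one, lambda_2 = 2, measures how hard the graph is to disconnect: larger values mean better connectivity. There is one zero in the spectrum, matching the 1 component.

2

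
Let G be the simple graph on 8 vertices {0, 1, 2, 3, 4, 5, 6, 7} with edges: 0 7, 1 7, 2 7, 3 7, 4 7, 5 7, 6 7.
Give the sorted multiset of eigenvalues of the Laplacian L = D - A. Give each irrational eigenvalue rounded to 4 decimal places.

[0, 1, 1, 1, 1, 1, 1, 8]

Each diagonal entry of L is the vertex degree and each off-diagonal entry is -1 where an edge is present, 0 otherwise; in the order [0, 1, 2, 3, 4, 5, 6, 7] the diagonal is [1, 1, 1, 1, 1, 1, 1, 7]. Diagonalising L (or applying a numerical eigensolver to the 8x8 matrix) gives the spectrum above. The largest eigenvalue, 8, is at most the vertex count 8.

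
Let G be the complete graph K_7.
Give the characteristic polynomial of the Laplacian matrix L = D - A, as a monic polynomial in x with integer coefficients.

x^7 - 42x^6 + 735x^5 - 6860x^4 + 36015x^3 - 100842x^2 + 117649x

The graph has 7 vertices and degree multiset [6, 6, 6, 6, 6, 6, 6]; D is the diagonal matrix of degrees and L = D - A. L has integer entries, so p(x) = det(xI - L) has integer coefficients. Expanding the determinant yields x^7 - 42x^6 + 735x^5 - 6860x^4 + 36015x^3 - 100842x^2 + 117649x. The coefficient of x^6 equals -trace(L) = -42, matching the sum of degrees. The largest eigenvalue, 7, is at most the vertex count 7.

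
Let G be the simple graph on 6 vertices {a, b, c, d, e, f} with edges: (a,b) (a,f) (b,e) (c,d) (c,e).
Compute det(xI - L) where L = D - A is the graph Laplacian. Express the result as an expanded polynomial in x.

x^6 - 10x^5 + 36x^4 - 56x^3 + 35x^2 - 6x

Each diagonal entry of L is the vertex degree and each off-diagonal entry is -1 where an edge is present, 0 otherwise; in the order [a, b, c, d, e, f] the diagonal is [2, 2, 2, 1, 2, 1]. Computing det(xI - L) by cofactor expansion (or equivalently via sum-over-permutations) gives x^6 - 10x^5 + 36x^4 - 56x^3 + 35x^2 - 6x. The coefficient of x^5 equals -trace(L) = -10, matching the sum of degrees. The eigenvalues sum to 10, which equals trace(L) = 2|E|. The largest eigenvalue, 3.7321, is at most the vertex count 6.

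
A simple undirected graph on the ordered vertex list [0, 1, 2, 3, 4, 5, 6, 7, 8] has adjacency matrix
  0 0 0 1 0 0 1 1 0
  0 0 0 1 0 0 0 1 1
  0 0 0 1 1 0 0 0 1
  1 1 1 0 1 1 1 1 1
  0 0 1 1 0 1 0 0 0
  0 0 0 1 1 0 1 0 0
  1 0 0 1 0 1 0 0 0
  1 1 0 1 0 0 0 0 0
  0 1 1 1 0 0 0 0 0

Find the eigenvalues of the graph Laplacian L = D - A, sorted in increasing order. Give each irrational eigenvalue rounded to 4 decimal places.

Each diagonal entry of L is the vertex degree and each off-diagonal entry is -1 where an edge is present, 0 otherwise; in the order [0, 1, 2, 3, 4, 5, 6, 7, 8] the diagonal is [3, 3, 3, 8, 3, 3, 3, 3, 3]. Since every row of L sums to 0, the all-ones vector is in the kernel and 0 is an eigenvalue. The single zero eigenvalue shows the graph is connected.

[0, 1.5858, 1.5858, 3, 3, 4.4142, 4.4142, 5, 9]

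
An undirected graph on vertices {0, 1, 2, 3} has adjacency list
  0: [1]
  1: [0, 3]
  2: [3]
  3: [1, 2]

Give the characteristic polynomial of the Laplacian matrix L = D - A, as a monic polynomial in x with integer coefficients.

With the vertex order [0, 1, 2, 3], the degrees are [1, 2, 1, 2], giving D = diag(1, 2, 1, 2) and L = D - A. Computing det(xI - L) by cofactor expansion (or equivalently via sum-over-permutations) gives x^4 - 6x^3 + 10x^2 - 4x. Since p(0) = det(-L) = 0, x divides p(x).

x^4 - 6x^3 + 10x^2 - 4x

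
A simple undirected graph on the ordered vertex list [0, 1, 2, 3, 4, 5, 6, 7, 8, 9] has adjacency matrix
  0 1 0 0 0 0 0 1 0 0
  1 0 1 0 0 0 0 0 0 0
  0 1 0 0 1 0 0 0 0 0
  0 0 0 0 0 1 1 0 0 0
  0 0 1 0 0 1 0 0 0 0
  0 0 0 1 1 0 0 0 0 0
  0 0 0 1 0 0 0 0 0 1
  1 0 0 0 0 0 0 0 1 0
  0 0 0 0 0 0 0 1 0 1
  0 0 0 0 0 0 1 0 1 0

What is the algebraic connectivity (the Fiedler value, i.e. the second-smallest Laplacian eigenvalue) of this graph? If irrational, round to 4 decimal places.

Reading degrees in the order [0, 1, 2, 3, 4, 5, 6, 7, 8, 9] gives [2, 2, 2, 2, 2, 2, 2, 2, 2, 2]; set D = diag(2, 2, 2, 2, 2, 2, 2, 2, 2, 2) and form L = D - A. The smallest Laplacian eigenvalue is always 0. The next one, lambda_2 = 0.3820, measures how hard the graph is to disconnect: larger values mean better connectivity.

0.3820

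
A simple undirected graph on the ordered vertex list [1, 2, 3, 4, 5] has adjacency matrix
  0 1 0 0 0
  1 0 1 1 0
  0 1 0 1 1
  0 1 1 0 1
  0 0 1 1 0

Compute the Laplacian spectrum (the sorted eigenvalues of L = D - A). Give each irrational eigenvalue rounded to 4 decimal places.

[0, 0.8299, 2.6889, 4, 4.4812]

Reading degrees in the order [1, 2, 3, 4, 5] gives [1, 3, 3, 3, 2]; set D = diag(1, 3, 3, 3, 2) and form L = D - A. Diagonalising L (or applying a numerical eigensolver to the 5x5 matrix) gives the spectrum above. The eigenvalues sum to 12, which equals trace(L) = 2|E|.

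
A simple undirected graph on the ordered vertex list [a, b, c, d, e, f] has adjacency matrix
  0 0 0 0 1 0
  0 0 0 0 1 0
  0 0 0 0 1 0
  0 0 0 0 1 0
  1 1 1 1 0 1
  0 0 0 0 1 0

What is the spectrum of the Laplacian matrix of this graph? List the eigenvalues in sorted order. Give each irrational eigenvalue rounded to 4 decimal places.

Reading degrees in the order [a, b, c, d, e, f] gives [1, 1, 1, 1, 5, 1]; set D = diag(1, 1, 1, 1, 5, 1) and form L = D - A. L is symmetric positive semidefinite, so every eigenvalue is real and nonnegative. The single zero eigenvalue shows the graph is connected.

[0, 1, 1, 1, 1, 6]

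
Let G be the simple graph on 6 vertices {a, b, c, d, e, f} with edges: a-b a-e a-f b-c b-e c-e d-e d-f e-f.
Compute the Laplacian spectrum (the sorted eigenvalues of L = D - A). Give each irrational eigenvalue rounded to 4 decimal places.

[0, 1.3820, 2.3820, 3.6180, 4.6180, 6]

With the vertex order [a, b, c, d, e, f], the degrees are [3, 3, 2, 2, 5, 3], giving D = diag(3, 3, 2, 2, 5, 3) and L = D - A. L is symmetric positive semidefinite, so every eigenvalue is real and nonnegative. The largest eigenvalue, 6, is at most the vertex count 6. There is one zero in the spectrum, matching the 1 component.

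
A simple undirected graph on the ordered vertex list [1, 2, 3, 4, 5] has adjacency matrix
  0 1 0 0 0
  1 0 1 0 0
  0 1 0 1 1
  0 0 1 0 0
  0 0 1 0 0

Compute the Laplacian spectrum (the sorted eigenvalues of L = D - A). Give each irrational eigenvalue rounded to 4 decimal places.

Each diagonal entry of L is the vertex degree and each off-diagonal entry is -1 where an edge is present, 0 otherwise; in the order [1, 2, 3, 4, 5] the diagonal is [1, 2, 3, 1, 1]. The multiplicity of 0 as a Laplacian eigenvalue equals the number of connected components. The single zero eigenvalue shows the graph is connected.

[0, 0.5188, 1, 2.3111, 4.1701]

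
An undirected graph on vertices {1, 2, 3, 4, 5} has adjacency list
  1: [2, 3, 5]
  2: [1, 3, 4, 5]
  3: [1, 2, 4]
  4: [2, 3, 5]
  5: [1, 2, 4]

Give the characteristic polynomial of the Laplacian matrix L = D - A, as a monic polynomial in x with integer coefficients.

x^5 - 16x^4 + 94x^3 - 240x^2 + 225x

With the vertex order [1, 2, 3, 4, 5], the degrees are [3, 4, 3, 3, 3], giving D = diag(3, 4, 3, 3, 3) and L = D - A. Computing det(xI - L) by cofactor expansion (or equivalently via sum-over-permutations) gives x^5 - 16x^4 + 94x^3 - 240x^2 + 225x. The constant term is 0 because L is singular (the all-ones vector lies in its kernel).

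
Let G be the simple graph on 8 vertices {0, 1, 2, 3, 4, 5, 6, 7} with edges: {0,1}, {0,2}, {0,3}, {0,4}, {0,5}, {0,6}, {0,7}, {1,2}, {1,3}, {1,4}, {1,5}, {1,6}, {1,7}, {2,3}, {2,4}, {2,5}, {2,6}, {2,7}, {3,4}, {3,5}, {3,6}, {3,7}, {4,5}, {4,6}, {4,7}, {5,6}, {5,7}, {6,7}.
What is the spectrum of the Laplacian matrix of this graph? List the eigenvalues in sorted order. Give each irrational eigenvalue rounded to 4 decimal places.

[0, 8, 8, 8, 8, 8, 8, 8]

Reading degrees in the order [0, 1, 2, 3, 4, 5, 6, 7] gives [7, 7, 7, 7, 7, 7, 7, 7]; set D = diag(7, 7, 7, 7, 7, 7, 7, 7) and form L = D - A. Since every row of L sums to 0, the all-ones vector is in the kernel and 0 is an eigenvalue. The single zero eigenvalue shows the graph is connected. The largest eigenvalue, 8, is at most the vertex count 8.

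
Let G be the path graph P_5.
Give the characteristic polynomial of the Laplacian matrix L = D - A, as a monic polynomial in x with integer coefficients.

x^5 - 8x^4 + 21x^3 - 20x^2 + 5x

The graph has 5 vertices and degree multiset [2, 2, 2, 1, 1]; D is the diagonal matrix of degrees and L = D - A. Computing det(xI - L) by cofactor expansion (or equivalently via sum-over-permutations) gives x^5 - 8x^4 + 21x^3 - 20x^2 + 5x. The constant term is 0 because L is singular (the all-ones vector lies in its kernel).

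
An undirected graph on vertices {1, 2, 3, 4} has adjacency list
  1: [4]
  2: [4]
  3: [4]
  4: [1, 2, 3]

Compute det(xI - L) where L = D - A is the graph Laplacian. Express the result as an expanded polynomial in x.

x^4 - 6x^3 + 9x^2 - 4x

Reading degrees in the order [1, 2, 3, 4] gives [1, 1, 1, 3]; set D = diag(1, 1, 1, 3) and form L = D - A. The eigenvalues of L are [0, 1, 1, 4]; the characteristic polynomial is the product of (x - lambda_i), which multiplies out to x^4 - 6x^3 + 9x^2 - 4x. The coefficient of x^3 equals -trace(L) = -6, matching the sum of degrees. The eigenvalues sum to 6, which equals trace(L) = 2|E|. There is one zero in the spectrum, matching the 1 component.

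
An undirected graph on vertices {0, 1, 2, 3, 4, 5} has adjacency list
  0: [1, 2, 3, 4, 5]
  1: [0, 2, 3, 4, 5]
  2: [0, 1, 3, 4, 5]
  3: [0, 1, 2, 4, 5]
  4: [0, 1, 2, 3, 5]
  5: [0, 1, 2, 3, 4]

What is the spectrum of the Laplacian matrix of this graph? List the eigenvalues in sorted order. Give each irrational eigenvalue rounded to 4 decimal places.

[0, 6, 6, 6, 6, 6]

With the vertex order [0, 1, 2, 3, 4, 5], the degrees are [5, 5, 5, 5, 5, 5], giving D = diag(5, 5, 5, 5, 5, 5) and L = D - A. Since every row of L sums to 0, the all-ones vector is in the kernel and 0 is an eigenvalue. The single zero eigenvalue shows the graph is connected. By the matrix-tree theorem the graph has (1/6) * product of the nonzero eigenvalues = 1296 spanning trees. There is one zero in the spectrum, matching the 1 component.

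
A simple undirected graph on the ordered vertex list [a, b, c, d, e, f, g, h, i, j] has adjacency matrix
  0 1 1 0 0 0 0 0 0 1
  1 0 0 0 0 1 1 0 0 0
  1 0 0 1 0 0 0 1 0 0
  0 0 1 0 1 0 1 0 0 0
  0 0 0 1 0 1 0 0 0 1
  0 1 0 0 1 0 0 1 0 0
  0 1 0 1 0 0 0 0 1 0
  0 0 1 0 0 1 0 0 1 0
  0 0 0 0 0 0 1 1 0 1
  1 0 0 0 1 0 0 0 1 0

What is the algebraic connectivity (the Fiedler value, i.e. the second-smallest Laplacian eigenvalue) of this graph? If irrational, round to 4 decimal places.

Each diagonal entry of L is the vertex degree and each off-diagonal entry is -1 where an edge is present, 0 otherwise; in the order [a, b, c, d, e, f, g, h, i, j] the diagonal is [3, 3, 3, 3, 3, 3, 3, 3, 3, 3]. The smallest Laplacian eigenvalue is always 0. The next one, lambda_2 = 2, measures how hard the graph is to disconnect: larger values mean better connectivity. The largest eigenvalue, 5, is at most the vertex count 10.

2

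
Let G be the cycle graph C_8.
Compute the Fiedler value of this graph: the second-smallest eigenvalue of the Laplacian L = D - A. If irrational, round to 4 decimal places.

0.5858

The graph has 8 vertices and degree multiset [2, 2, 2, 2, 2, 2, 2, 2]; D is the diagonal matrix of degrees and L = D - A. The smallest Laplacian eigenvalue is always 0. The next one, lambda_2 = 0.5858, measures how hard the graph is to disconnect: larger values mean better connectivity. By the matrix-tree theorem the graph has (1/8) * product of the nonzero eigenvalues = 8 spanning trees. The eigenvalues sum to 16, which equals trace(L) = 2|E|.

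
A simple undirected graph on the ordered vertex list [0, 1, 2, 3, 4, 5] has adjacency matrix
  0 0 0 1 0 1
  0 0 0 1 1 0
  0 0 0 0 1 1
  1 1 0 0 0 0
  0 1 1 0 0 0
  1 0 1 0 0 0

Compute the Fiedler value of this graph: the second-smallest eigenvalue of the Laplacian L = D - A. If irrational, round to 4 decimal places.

1

Reading degrees in the order [0, 1, 2, 3, 4, 5] gives [2, 2, 2, 2, 2, 2]; set D = diag(2, 2, 2, 2, 2, 2) and form L = D - A. Computing the eigenvalues of L and sorting gives [0, 1, 1, 3, 3, 4]. The Fiedler value lambda_2 = 1 is strictly positive, so the graph is connected. There is one zero in the spectrum, matching the 1 component.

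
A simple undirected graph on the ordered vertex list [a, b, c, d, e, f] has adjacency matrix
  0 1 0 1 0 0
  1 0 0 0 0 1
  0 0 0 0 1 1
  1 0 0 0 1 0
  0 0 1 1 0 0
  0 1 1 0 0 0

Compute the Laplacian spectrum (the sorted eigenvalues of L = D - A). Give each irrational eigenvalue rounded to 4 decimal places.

With the vertex order [a, b, c, d, e, f], the degrees are [2, 2, 2, 2, 2, 2], giving D = diag(2, 2, 2, 2, 2, 2) and L = D - A. Since every row of L sums to 0, the all-ones vector is in the kernel and 0 is an eigenvalue. The single zero eigenvalue shows the graph is connected. There is one zero in the spectrum, matching the 1 component. By the matrix-tree theorem the graph has (1/6) * product of the nonzero eigenvalues = 6 spanning trees.

[0, 1, 1, 3, 3, 4]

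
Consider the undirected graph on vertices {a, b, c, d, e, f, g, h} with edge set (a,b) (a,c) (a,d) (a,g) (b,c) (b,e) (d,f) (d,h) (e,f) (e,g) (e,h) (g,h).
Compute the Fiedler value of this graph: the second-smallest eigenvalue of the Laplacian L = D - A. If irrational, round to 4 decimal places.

With the vertex order [a, b, c, d, e, f, g, h], the degrees are [4, 3, 2, 3, 4, 2, 3, 3], giving D = diag(4, 3, 2, 3, 4, 2, 3, 3) and L = D - A. The smallest Laplacian eigenvalue is always 0. The next one, lambda_2 = 1.0788, measures how hard the graph is to disconnect: larger values mean better connectivity. The largest eigenvalue, 5.7357, is at most the vertex count 8.

1.0788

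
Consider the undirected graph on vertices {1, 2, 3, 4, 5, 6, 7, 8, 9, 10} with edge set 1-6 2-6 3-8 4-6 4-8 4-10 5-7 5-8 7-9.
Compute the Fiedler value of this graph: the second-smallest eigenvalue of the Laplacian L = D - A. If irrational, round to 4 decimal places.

With the vertex order [1, 2, 3, 4, 5, 6, 7, 8, 9, 10], the degrees are [1, 1, 1, 3, 2, 3, 2, 3, 1, 1], giving D = diag(1, 1, 1, 3, 2, 3, 2, 3, 1, 1) and L = D - A. Computing the eigenvalues of L and sorting gives [0, 0.1614, 0.4439, 0.6905, 1, 1.4077, 2.4604, 3.0833, 3.9006, 4.8522]. The Fiedler value lambda_2 = 0.1614 is strictly positive, so the graph is connected. There is one zero in the spectrum, matching the 1 component.

0.1614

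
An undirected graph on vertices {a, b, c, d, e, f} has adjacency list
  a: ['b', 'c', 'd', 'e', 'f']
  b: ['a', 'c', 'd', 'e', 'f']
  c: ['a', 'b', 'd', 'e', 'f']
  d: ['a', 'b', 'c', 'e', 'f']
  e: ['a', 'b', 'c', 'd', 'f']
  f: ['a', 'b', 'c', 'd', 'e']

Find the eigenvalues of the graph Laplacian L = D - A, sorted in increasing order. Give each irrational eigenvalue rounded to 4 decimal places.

[0, 6, 6, 6, 6, 6]

With the vertex order [a, b, c, d, e, f], the degrees are [5, 5, 5, 5, 5, 5], giving D = diag(5, 5, 5, 5, 5, 5) and L = D - A. L is symmetric positive semidefinite, so every eigenvalue is real and nonnegative. The largest eigenvalue, 6, is at most the vertex count 6.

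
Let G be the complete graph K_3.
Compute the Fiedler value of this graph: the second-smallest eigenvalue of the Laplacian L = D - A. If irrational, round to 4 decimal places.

The graph has 3 vertices and degree multiset [2, 2, 2]; D is the diagonal matrix of degrees and L = D - A. The smallest Laplacian eigenvalue is always 0. The next one, lambda_2 = 3, measures how hard the graph is to disconnect: larger values mean better connectivity. There is one zero in the spectrum, matching the 1 component.

3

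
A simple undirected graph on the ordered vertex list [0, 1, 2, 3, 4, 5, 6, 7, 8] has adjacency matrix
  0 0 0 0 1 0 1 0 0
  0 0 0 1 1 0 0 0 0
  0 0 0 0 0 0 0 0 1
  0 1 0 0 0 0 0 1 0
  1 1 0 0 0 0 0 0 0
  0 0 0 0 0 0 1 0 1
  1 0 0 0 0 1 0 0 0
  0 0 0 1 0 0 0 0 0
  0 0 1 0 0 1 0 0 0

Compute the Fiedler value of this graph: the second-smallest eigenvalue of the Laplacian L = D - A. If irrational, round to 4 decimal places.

Reading degrees in the order [0, 1, 2, 3, 4, 5, 6, 7, 8] gives [2, 2, 1, 2, 2, 2, 2, 1, 2]; set D = diag(2, 2, 1, 2, 2, 2, 2, 1, 2) and form L = D - A. Computing the eigenvalues of L and sorting gives [0, 0.1206, 0.4679, 1, 1.6527, 2.3473, 3, 3.5321, 3.8794]. The Fiedler value lambda_2 = 0.1206 is strictly positive, so the graph is connected. By the matrix-tree theorem the graph has (1/9) * product of the nonzero eigenvalues = 1 spanning tree. There is one zero in the spectrum, matching the 1 component.

0.1206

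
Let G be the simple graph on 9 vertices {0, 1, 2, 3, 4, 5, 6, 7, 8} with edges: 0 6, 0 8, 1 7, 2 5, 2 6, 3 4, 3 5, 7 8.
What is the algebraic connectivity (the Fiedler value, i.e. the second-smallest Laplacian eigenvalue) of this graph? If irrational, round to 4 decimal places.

Each diagonal entry of L is the vertex degree and each off-diagonal entry is -1 where an edge is present, 0 otherwise; in the order [0, 1, 2, 3, 4, 5, 6, 7, 8] the diagonal is [2, 1, 2, 2, 1, 2, 2, 2, 2]. The sorted Laplacian eigenvalues are [0, 0.1206, 0.4679, 1, 1.6527, 2.3473, 3, 3.5321, 3.8794]; the algebraic connectivity is the second entry, 0.1206. The eigenvalues sum to 16, which equals trace(L) = 2|E|.

0.1206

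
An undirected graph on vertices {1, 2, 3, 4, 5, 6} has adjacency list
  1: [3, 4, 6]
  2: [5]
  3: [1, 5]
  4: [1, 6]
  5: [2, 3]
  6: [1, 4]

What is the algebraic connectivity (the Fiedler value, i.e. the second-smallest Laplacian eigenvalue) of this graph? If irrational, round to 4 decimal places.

0.3249

With the vertex order [1, 2, 3, 4, 5, 6], the degrees are [3, 1, 2, 2, 2, 2], giving D = diag(3, 1, 2, 2, 2, 2) and L = D - A. The smallest Laplacian eigenvalue is always 0. The next one, lambda_2 = 0.3249, measures how hard the graph is to disconnect: larger values mean better connectivity. There is one zero in the spectrum, matching the 1 component.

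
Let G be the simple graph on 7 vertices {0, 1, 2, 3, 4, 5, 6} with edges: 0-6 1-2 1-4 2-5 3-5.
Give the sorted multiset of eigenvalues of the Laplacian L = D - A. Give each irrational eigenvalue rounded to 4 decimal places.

[0, 0, 0.3820, 1.3820, 2, 2.6180, 3.6180]

With the vertex order [0, 1, 2, 3, 4, 5, 6], the degrees are [1, 2, 2, 1, 1, 2, 1], giving D = diag(1, 2, 2, 1, 1, 2, 1) and L = D - A. The multiplicity of 0 as a Laplacian eigenvalue equals the number of connected components. The 2 zero eigenvalues correspond to the 2 connected components. The eigenvalues sum to 10, which equals trace(L) = 2|E|.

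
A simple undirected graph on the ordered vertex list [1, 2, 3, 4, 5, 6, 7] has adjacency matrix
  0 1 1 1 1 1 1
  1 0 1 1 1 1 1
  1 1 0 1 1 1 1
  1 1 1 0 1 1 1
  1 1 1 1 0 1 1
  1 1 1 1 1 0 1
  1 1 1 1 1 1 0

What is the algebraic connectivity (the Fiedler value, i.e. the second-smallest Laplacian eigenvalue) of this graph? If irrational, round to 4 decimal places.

7

Each diagonal entry of L is the vertex degree and each off-diagonal entry is -1 where an edge is present, 0 otherwise; in the order [1, 2, 3, 4, 5, 6, 7] the diagonal is [6, 6, 6, 6, 6, 6, 6]. The sorted Laplacian eigenvalues are [0, 7, 7, 7, 7, 7, 7]; the algebraic connectivity is the second entry, 7. By the matrix-tree theorem the graph has (1/7) * product of the nonzero eigenvalues = 16807 spanning trees.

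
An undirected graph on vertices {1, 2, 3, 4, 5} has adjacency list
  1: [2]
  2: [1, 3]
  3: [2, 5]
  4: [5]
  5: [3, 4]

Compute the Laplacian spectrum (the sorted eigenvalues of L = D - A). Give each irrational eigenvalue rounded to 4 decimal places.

With the vertex order [1, 2, 3, 4, 5], the degrees are [1, 2, 2, 1, 2], giving D = diag(1, 2, 2, 1, 2) and L = D - A. The multiplicity of 0 as a Laplacian eigenvalue equals the number of connected components. The eigenvalues sum to 8, which equals trace(L) = 2|E|. There is one zero in the spectrum, matching the 1 component.

[0, 0.3820, 1.3820, 2.6180, 3.6180]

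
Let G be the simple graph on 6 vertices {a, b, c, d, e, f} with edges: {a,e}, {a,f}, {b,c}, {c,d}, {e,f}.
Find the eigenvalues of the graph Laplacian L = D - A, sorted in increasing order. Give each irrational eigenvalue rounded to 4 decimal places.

[0, 0, 1, 3, 3, 3]

With the vertex order [a, b, c, d, e, f], the degrees are [2, 1, 2, 1, 2, 2], giving D = diag(2, 1, 2, 1, 2, 2) and L = D - A. Diagonalising L (or applying a numerical eigensolver to the 6x6 matrix) gives the spectrum above. The 2 zero eigenvalues correspond to the 2 connected components. There are 2 zeros in the spectrum, matching the 2 components.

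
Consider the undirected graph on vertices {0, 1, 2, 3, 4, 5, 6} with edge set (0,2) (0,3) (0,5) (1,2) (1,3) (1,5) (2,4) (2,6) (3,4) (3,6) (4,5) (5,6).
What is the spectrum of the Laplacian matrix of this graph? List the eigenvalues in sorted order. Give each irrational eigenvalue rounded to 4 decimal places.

[0, 3, 3, 3, 4, 4, 7]

Each diagonal entry of L is the vertex degree and each off-diagonal entry is -1 where an edge is present, 0 otherwise; in the order [0, 1, 2, 3, 4, 5, 6] the diagonal is [3, 3, 4, 4, 3, 4, 3]. L is symmetric positive semidefinite, so every eigenvalue is real and nonnegative. The single zero eigenvalue shows the graph is connected. By the matrix-tree theorem the graph has (1/7) * product of the nonzero eigenvalues = 432 spanning trees. The eigenvalues sum to 24, which equals trace(L) = 2|E|.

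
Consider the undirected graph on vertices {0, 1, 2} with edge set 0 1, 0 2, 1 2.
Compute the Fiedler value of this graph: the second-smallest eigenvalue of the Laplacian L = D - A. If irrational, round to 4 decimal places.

With the vertex order [0, 1, 2], the degrees are [2, 2, 2], giving D = diag(2, 2, 2) and L = D - A. Computing the eigenvalues of L and sorting gives [0, 3, 3]. The Fiedler value lambda_2 = 3 is strictly positive, so the graph is connected. By the matrix-tree theorem the graph has (1/3) * product of the nonzero eigenvalues = 3 spanning trees.

3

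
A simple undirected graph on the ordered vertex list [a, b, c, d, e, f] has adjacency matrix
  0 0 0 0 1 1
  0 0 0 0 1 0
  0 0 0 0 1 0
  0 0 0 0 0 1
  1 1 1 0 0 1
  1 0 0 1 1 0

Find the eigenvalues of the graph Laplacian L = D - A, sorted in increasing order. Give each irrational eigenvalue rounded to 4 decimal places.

With the vertex order [a, b, c, d, e, f], the degrees are [2, 1, 1, 1, 4, 3], giving D = diag(2, 1, 1, 1, 4, 3) and L = D - A. Diagonalising L (or applying a numerical eigensolver to the 6x6 matrix) gives the spectrum above. The single zero eigenvalue shows the graph is connected.

[0, 0.6314, 1, 1.4738, 3.7877, 5.1071]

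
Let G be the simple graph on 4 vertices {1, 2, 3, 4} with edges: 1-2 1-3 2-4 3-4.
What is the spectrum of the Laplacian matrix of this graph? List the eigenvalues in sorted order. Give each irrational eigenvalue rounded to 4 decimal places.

Reading degrees in the order [1, 2, 3, 4] gives [2, 2, 2, 2]; set D = diag(2, 2, 2, 2) and form L = D - A. Diagonalising L (or applying a numerical eigensolver to the 4x4 matrix) gives the spectrum above. The largest eigenvalue, 4, is at most the vertex count 4.

[0, 2, 2, 4]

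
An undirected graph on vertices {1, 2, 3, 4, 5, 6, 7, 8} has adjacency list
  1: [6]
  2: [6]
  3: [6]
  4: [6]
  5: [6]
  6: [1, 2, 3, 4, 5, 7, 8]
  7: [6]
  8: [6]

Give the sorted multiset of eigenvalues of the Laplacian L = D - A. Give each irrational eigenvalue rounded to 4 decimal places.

[0, 1, 1, 1, 1, 1, 1, 8]

Each diagonal entry of L is the vertex degree and each off-diagonal entry is -1 where an edge is present, 0 otherwise; in the order [1, 2, 3, 4, 5, 6, 7, 8] the diagonal is [1, 1, 1, 1, 1, 7, 1, 1]. L is symmetric positive semidefinite, so every eigenvalue is real and nonnegative. There is one zero in the spectrum, matching the 1 component.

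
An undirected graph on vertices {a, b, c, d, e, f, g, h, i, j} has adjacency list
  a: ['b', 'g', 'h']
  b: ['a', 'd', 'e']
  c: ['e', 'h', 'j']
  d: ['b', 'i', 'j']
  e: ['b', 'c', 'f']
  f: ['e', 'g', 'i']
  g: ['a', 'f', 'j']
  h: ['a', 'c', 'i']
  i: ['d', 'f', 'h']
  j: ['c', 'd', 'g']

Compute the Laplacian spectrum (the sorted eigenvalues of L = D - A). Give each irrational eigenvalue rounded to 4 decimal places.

[0, 2, 2, 2, 2, 2, 5, 5, 5, 5]

Each diagonal entry of L is the vertex degree and each off-diagonal entry is -1 where an edge is present, 0 otherwise; in the order [a, b, c, d, e, f, g, h, i, j] the diagonal is [3, 3, 3, 3, 3, 3, 3, 3, 3, 3]. Diagonalising L (or applying a numerical eigensolver to the 10x10 matrix) gives the spectrum above. The single zero eigenvalue shows the graph is connected.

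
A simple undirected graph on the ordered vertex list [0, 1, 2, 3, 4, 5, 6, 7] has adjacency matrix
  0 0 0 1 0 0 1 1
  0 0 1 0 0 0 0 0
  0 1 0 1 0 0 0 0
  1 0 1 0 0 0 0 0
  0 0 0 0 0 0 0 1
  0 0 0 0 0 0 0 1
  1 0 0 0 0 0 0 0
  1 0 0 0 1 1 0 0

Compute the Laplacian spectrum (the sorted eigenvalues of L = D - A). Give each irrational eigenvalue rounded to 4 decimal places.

Reading degrees in the order [0, 1, 2, 3, 4, 5, 6, 7] gives [3, 1, 2, 2, 1, 1, 1, 3]; set D = diag(3, 1, 2, 2, 1, 1, 1, 3) and form L = D - A. L is symmetric positive semidefinite, so every eigenvalue is real and nonnegative. There is one zero in the spectrum, matching the 1 component.

[0, 0.2243, 0.5858, 1, 1.4108, 2.7237, 3.4142, 4.6412]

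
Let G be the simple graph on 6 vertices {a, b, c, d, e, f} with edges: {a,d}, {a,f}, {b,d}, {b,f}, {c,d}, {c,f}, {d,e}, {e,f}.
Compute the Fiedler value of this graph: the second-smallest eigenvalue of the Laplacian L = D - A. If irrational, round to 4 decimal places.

2

Each diagonal entry of L is the vertex degree and each off-diagonal entry is -1 where an edge is present, 0 otherwise; in the order [a, b, c, d, e, f] the diagonal is [2, 2, 2, 4, 2, 4]. The smallest Laplacian eigenvalue is always 0. The next one, lambda_2 = 2, measures how hard the graph is to disconnect: larger values mean better connectivity. By the matrix-tree theorem the graph has (1/6) * product of the nonzero eigenvalues = 32 spanning trees.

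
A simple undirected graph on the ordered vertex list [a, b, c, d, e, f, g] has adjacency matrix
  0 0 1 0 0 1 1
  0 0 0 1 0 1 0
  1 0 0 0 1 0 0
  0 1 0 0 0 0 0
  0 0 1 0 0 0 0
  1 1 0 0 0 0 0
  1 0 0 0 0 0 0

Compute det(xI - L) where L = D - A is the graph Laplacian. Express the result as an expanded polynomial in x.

Each diagonal entry of L is the vertex degree and each off-diagonal entry is -1 where an edge is present, 0 otherwise; in the order [a, b, c, d, e, f, g] the diagonal is [3, 2, 2, 1, 1, 2, 1]. Computing det(xI - L) by cofactor expansion (or equivalently via sum-over-permutations) gives x^7 - 12x^6 + 54x^5 - 114x^4 + 115x^3 - 50x^2 + 7x. The coefficient of x^6 equals -trace(L) = -12, matching the sum of degrees. The eigenvalues sum to 12, which equals trace(L) = 2|E|. The largest eigenvalue, 4.3342, is at most the vertex count 7.

x^7 - 12x^6 + 54x^5 - 114x^4 + 115x^3 - 50x^2 + 7x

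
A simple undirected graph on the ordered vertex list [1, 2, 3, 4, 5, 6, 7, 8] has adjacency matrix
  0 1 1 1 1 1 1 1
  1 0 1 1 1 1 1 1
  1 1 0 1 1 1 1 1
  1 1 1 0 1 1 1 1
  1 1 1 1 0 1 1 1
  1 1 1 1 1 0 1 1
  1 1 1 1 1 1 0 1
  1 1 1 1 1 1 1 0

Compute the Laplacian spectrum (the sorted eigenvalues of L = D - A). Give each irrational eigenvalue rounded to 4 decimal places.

[0, 8, 8, 8, 8, 8, 8, 8]

With the vertex order [1, 2, 3, 4, 5, 6, 7, 8], the degrees are [7, 7, 7, 7, 7, 7, 7, 7], giving D = diag(7, 7, 7, 7, 7, 7, 7, 7) and L = D - A. L is symmetric positive semidefinite, so every eigenvalue is real and nonnegative. The single zero eigenvalue shows the graph is connected. The largest eigenvalue, 8, is at most the vertex count 8.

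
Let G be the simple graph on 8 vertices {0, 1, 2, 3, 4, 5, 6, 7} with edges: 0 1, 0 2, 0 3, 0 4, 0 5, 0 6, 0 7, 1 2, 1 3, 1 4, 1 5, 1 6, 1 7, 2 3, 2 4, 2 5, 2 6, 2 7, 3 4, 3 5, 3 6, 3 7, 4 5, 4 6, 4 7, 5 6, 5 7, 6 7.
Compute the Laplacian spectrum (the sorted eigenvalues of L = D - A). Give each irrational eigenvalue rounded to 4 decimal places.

Each diagonal entry of L is the vertex degree and each off-diagonal entry is -1 where an edge is present, 0 otherwise; in the order [0, 1, 2, 3, 4, 5, 6, 7] the diagonal is [7, 7, 7, 7, 7, 7, 7, 7]. Diagonalising L (or applying a numerical eigensolver to the 8x8 matrix) gives the spectrum above. There is one zero in the spectrum, matching the 1 component.

[0, 8, 8, 8, 8, 8, 8, 8]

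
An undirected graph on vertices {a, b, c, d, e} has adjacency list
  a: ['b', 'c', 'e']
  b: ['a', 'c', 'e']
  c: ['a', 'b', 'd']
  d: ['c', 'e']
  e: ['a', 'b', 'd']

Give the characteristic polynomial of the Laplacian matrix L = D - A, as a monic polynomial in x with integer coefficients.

x^5 - 14x^4 + 71x^3 - 154x^2 + 120x

Reading degrees in the order [a, b, c, d, e] gives [3, 3, 3, 2, 3]; set D = diag(3, 3, 3, 2, 3) and form L = D - A. L has integer entries, so p(x) = det(xI - L) has integer coefficients. Expanding the determinant yields x^5 - 14x^4 + 71x^3 - 154x^2 + 120x. The coefficient of x^4 equals -trace(L) = -14, matching the sum of degrees. The eigenvalues sum to 14, which equals trace(L) = 2|E|.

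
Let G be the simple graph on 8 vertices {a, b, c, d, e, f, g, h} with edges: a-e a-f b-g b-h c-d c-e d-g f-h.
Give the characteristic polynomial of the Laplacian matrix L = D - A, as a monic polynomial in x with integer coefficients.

Reading degrees in the order [a, b, c, d, e, f, g, h] gives [2, 2, 2, 2, 2, 2, 2, 2]; set D = diag(2, 2, 2, 2, 2, 2, 2, 2) and form L = D - A. L has integer entries, so p(x) = det(xI - L) has integer coefficients. Expanding the determinant yields x^8 - 16x^7 + 104x^6 - 352x^5 + 660x^4 - 672x^3 + 336x^2 - 64x. The constant term is 0 because L is singular (the all-ones vector lies in its kernel). By the matrix-tree theorem the graph has (1/8) * product of the nonzero eigenvalues = 8 spanning trees.

x^8 - 16x^7 + 104x^6 - 352x^5 + 660x^4 - 672x^3 + 336x^2 - 64x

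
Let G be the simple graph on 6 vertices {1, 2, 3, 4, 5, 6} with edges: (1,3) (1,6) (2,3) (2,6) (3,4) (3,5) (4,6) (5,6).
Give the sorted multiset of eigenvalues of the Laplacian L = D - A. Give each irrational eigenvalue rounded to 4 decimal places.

With the vertex order [1, 2, 3, 4, 5, 6], the degrees are [2, 2, 4, 2, 2, 4], giving D = diag(2, 2, 4, 2, 2, 4) and L = D - A. Diagonalising L (or applying a numerical eigensolver to the 6x6 matrix) gives the spectrum above. By the matrix-tree theorem the graph has (1/6) * product of the nonzero eigenvalues = 32 spanning trees. The eigenvalues sum to 16, which equals trace(L) = 2|E|.

[0, 2, 2, 2, 4, 6]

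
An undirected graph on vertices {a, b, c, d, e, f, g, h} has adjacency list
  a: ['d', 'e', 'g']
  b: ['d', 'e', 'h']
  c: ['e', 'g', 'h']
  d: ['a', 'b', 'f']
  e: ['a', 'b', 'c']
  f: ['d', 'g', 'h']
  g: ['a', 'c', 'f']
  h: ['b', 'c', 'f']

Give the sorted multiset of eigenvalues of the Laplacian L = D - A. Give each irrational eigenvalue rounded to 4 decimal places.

Reading degrees in the order [a, b, c, d, e, f, g, h] gives [3, 3, 3, 3, 3, 3, 3, 3]; set D = diag(3, 3, 3, 3, 3, 3, 3, 3) and form L = D - A. Since every row of L sums to 0, the all-ones vector is in the kernel and 0 is an eigenvalue. The single zero eigenvalue shows the graph is connected. By the matrix-tree theorem the graph has (1/8) * product of the nonzero eigenvalues = 384 spanning trees.

[0, 2, 2, 2, 4, 4, 4, 6]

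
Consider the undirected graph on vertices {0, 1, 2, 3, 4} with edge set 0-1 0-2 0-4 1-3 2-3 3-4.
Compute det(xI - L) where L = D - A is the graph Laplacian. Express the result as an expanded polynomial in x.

With the vertex order [0, 1, 2, 3, 4], the degrees are [3, 2, 2, 3, 2], giving D = diag(3, 2, 2, 3, 2) and L = D - A. L has integer entries, so p(x) = det(xI - L) has integer coefficients. Expanding the determinant yields x^5 - 12x^4 + 51x^3 - 92x^2 + 60x. The coefficient of x^4 equals -trace(L) = -12, matching the sum of degrees. The largest eigenvalue, 5, is at most the vertex count 5. The eigenvalues sum to 12, which equals trace(L) = 2|E|.

x^5 - 12x^4 + 51x^3 - 92x^2 + 60x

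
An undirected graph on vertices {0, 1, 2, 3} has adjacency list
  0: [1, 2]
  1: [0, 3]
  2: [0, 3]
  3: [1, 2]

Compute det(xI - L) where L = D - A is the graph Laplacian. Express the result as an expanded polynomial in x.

With the vertex order [0, 1, 2, 3], the degrees are [2, 2, 2, 2], giving D = diag(2, 2, 2, 2) and L = D - A. L has integer entries, so p(x) = det(xI - L) has integer coefficients. Expanding the determinant yields x^4 - 8x^3 + 20x^2 - 16x. The coefficient of x^3 equals -trace(L) = -8, matching the sum of degrees. By the matrix-tree theorem the graph has (1/4) * product of the nonzero eigenvalues = 4 spanning trees.

x^4 - 8x^3 + 20x^2 - 16x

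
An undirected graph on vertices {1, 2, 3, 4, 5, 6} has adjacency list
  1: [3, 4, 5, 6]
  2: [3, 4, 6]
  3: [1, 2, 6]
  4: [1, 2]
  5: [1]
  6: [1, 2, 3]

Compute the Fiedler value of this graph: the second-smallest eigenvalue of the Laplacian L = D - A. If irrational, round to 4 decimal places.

Each diagonal entry of L is the vertex degree and each off-diagonal entry is -1 where an edge is present, 0 otherwise; in the order [1, 2, 3, 4, 5, 6] the diagonal is [4, 3, 3, 2, 1, 3]. The sorted Laplacian eigenvalues are [0, 0.9139, 2, 3.5720, 4, 5.5141]; the algebraic connectivity is the second entry, 0.9139. The largest eigenvalue, 5.5141, is at most the vertex count 6.

0.9139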